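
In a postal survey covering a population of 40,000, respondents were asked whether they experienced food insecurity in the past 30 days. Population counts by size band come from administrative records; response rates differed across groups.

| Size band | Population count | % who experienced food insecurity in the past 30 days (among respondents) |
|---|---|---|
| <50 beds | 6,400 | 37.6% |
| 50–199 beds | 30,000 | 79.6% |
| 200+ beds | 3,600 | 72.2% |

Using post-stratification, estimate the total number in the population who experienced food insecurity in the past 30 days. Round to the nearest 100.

Each cell contributes its population count × the respondent rate:
  <50 beds: 6,400 × 37.6% = 2406.4
  50–199 beds: 30,000 × 79.6% = 23,880
  200+ beds: 3,600 × 72.2% = 2599.2
Estimated total = 28885.6 → 28,900.

28,900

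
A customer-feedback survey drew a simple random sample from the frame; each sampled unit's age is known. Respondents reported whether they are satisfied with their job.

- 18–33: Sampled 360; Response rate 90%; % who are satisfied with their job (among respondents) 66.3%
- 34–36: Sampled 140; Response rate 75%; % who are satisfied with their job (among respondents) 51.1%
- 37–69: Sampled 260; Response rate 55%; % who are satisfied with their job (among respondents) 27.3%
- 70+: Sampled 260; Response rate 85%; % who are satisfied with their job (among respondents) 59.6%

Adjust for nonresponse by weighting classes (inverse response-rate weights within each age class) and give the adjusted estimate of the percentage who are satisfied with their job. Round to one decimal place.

Weighting each respondent by the inverse class response rate inflates each class back to its sampled size, so the class weight is n_sampled:
  18–33: 360 × 66.3 = 23,868
  34–36: 140 × 51.1 = 7154
  37–69: 260 × 27.3 = 7098
  70+: 260 × 59.6 = 15,496
Adjusted estimate = 53,616 / 1,020 = 52.5647 → 52.6%.

52.6%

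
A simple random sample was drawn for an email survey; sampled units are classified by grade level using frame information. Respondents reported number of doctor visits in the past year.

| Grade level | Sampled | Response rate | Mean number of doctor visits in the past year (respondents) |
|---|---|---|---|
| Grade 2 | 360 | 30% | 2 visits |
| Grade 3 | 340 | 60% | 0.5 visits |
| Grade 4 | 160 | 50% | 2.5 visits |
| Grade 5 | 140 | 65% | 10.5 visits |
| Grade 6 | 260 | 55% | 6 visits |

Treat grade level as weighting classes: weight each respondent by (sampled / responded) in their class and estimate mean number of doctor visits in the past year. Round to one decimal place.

3.4

Each respondent's weight = sampled/responded in their class; summing within a class gives n_sampled, so:
  Grade 2: 360 × 2 = 720
  Grade 3: 340 × 0.5 = 170
  Grade 4: 160 × 2.5 = 400
  Grade 5: 140 × 10.5 = 1470
  Grade 6: 260 × 6 = 1560
Adjusted estimate = 4320 / 1,260 = 3.42857 → 3.4.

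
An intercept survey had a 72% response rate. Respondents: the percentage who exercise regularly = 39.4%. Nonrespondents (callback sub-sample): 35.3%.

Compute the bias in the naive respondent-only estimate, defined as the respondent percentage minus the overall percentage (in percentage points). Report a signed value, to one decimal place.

+1.1 percentage points

Nonresponse fraction = 1 − 0.72 = 0.28.
Bias = (nonresponse fraction) × (respondent percentage − nonrespondent percentage)
     = 0.28 × (39.4 − 35.3) = 0.28 × 4.1 = 1.148.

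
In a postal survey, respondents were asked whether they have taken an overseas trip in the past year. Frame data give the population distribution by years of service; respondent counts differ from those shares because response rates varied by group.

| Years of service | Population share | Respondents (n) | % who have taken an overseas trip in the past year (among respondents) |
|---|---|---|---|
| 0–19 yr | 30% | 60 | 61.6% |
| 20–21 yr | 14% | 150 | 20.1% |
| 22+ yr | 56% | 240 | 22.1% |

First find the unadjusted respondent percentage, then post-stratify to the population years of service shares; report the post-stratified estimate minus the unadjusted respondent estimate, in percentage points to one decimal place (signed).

Without adjustment, the pooled respondent share is:
  (60/450)×61.6 + (150/450)×20.1 + (240/450)×22.1 = 26.7%
Post-stratifying to population shares instead:
  0.3×61.6 + 0.14×20.1 + 0.56×22.1 = 33.67%
Difference = 33.67 − 26.7 = 6.97 pp.

+7.0 percentage points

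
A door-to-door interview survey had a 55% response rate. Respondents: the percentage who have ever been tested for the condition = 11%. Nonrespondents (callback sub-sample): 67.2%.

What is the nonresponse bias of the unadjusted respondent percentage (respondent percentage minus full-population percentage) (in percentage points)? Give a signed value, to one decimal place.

-25.3 percentage points

Nonresponse fraction = 1 − 0.55 = 0.45.
Bias = (nonresponse fraction) × (respondent percentage − nonrespondent percentage)
     = 0.45 × (11 − 67.2) = 0.45 × -56.2 = -25.29.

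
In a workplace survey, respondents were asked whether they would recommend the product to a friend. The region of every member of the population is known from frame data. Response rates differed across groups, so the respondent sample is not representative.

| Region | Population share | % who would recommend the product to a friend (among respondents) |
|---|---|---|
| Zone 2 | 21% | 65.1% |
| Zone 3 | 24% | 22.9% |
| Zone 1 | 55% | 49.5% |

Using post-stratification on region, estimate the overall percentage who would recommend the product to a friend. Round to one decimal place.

Each cell contributes population-share × respondent value:
  Zone 2: 0.21 × 65.1 = 13.671
  Zone 3: 0.24 × 22.9 = 5.496
  Zone 1: 0.55 × 49.5 = 27.225
Post-stratified estimate = 46.392 → 46.4%.

46.4%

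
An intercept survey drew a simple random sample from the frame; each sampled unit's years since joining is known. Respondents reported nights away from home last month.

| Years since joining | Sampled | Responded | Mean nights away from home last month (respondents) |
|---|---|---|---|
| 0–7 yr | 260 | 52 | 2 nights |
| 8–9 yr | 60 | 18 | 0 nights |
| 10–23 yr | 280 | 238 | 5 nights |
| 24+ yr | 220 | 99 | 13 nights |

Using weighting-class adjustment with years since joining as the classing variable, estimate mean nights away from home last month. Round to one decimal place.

5.8

Response rates by class: 0–7 yr 52/260 = 20%, 8–9 yr 18/60 = 30%, 10–23 yr 238/280 = 85%, 24+ yr 99/220 = 45%.
Each respondent's weight = sampled/responded in their class; summing within a class gives n_sampled, so:
  0–7 yr: 260 × 2 = 520
  8–9 yr: 60 × 0 = 0
  10–23 yr: 280 × 5 = 1400
  24+ yr: 220 × 13 = 2860
Adjusted estimate = 4780 / 820 = 5.82927 → 5.8.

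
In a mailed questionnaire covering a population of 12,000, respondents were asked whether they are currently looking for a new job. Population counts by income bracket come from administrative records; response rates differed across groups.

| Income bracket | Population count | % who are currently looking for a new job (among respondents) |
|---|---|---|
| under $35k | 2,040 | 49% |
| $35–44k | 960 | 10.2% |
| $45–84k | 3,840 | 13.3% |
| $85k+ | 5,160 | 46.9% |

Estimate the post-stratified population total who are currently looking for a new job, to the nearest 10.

Estimated count per cell = population count × respondent percentage:
  under $35k: 2,040 × 49% = 999.6
  $35–44k: 960 × 10.2% = 97.92
  $45–84k: 3,840 × 13.3% = 510.72
  $85k+: 5,160 × 46.9% = 2420.04
Estimated total = 4028.28 → 4,030.

4,030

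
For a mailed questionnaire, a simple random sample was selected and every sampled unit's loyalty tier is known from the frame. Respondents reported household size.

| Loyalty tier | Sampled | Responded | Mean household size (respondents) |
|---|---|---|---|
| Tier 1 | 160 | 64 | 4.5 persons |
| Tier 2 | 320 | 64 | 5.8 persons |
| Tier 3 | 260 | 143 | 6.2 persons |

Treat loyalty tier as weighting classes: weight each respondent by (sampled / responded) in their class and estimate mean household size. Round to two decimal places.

Class response rates: Tier 1 64/160 = 40%, Tier 2 64/320 = 20%, Tier 3 143/260 = 55%.
Inverse-response-rate weighting restores each class to its sampled count, so class totals weight by n_sampled:
  Tier 1: 160 × 4.5 = 720
  Tier 2: 320 × 5.8 = 1856
  Tier 3: 260 × 6.2 = 1612
Adjusted estimate = 4188 / 740 = 5.65946 → 5.66.

5.66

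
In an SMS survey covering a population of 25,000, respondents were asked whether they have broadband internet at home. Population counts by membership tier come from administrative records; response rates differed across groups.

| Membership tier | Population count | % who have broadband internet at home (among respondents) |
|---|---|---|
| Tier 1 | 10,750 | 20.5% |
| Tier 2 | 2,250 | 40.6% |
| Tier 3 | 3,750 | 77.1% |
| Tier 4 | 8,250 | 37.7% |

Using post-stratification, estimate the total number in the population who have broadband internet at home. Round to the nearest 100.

9,100

Estimated count per cell = population count × respondent percentage:
  Tier 1: 10,750 × 20.5% = 2203.75
  Tier 2: 2,250 × 40.6% = 913.5
  Tier 3: 3,750 × 77.1% = 2891.25
  Tier 4: 8,250 × 37.7% = 3110.25
Estimated total = 9118.75 → 9,100.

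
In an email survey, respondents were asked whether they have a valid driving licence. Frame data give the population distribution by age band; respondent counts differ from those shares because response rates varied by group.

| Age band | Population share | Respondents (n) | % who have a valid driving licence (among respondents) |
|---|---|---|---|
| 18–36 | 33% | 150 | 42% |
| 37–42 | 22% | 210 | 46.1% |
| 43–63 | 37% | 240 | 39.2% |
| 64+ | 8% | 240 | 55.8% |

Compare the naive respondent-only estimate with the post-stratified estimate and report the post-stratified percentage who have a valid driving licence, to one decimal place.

Without adjustment, the pooled respondent share is:
  (150/840)×42 + (210/840)×46.1 + (240/840)×39.2 + (240/840)×55.8 = 46.1679%
Post-stratified estimate weights by population shares:
  0.33×42 + 0.22×46.1 + 0.37×39.2 + 0.08×55.8 = 42.97%

43.0%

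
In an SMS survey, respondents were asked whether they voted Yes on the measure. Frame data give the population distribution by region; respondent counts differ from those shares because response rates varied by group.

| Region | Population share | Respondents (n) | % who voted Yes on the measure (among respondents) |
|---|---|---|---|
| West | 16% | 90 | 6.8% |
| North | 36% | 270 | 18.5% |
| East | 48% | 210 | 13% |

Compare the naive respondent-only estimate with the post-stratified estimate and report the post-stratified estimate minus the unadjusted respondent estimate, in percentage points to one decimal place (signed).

-0.6 percentage points

Naive respondent-only estimate (weights = respondent counts):
  (90/570)×6.8 + (270/570)×18.5 + (210/570)×13 = 14.6263%
Reweighting by population region shares:
  0.16×6.8 + 0.36×18.5 + 0.48×13 = 13.988%
Difference = 13.988 − 14.6263 = -0.6383 pp.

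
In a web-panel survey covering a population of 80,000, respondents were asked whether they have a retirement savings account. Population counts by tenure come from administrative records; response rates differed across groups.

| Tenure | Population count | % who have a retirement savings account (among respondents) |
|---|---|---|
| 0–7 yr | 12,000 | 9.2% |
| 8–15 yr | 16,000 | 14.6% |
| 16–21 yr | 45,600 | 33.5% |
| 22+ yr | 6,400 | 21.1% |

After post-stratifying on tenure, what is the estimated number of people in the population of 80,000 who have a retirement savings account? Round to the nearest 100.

Each cell contributes its population count × the respondent rate:
  0–7 yr: 12,000 × 9.2% = 1104
  8–15 yr: 16,000 × 14.6% = 2336
  16–21 yr: 45,600 × 33.5% = 15,276
  22+ yr: 6,400 × 21.1% = 1350.4
Estimated total = 20066.4 → 20,100.

20,100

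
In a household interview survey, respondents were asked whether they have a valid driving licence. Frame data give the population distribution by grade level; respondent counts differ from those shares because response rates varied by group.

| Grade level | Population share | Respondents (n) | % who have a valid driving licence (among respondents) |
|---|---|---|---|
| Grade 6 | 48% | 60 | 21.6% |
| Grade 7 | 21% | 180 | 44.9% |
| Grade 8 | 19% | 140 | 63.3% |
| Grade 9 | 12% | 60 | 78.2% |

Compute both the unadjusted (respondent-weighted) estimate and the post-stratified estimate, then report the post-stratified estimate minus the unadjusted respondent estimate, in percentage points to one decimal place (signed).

-10.9 percentage points

Unadjusted (pooled respondent) estimate weights by respondent counts:
  (60/440)×21.6 + (180/440)×44.9 + (140/440)×63.3 + (60/440)×78.2 = 52.1182%
Post-stratifying to population shares instead:
  0.48×21.6 + 0.21×44.9 + 0.19×63.3 + 0.12×78.2 = 41.208%
Difference = 41.208 − 52.1182 = -10.9102 pp.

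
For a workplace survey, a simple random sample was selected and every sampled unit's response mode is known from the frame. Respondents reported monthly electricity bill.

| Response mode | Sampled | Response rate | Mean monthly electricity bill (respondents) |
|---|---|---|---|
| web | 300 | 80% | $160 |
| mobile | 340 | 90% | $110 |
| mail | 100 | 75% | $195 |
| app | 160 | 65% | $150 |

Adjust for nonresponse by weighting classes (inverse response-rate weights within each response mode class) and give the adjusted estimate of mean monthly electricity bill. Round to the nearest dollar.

$143

With weight = n_sampled/n_responded per class, the weighted class total is n_sampled:
  web: 300 × 160 = 48,000
  mobile: 340 × 110 = 37,400
  mail: 100 × 195 = 19,500
  app: 160 × 150 = 24,000
Adjusted estimate = 128,900 / 900 = 143.222 → $143.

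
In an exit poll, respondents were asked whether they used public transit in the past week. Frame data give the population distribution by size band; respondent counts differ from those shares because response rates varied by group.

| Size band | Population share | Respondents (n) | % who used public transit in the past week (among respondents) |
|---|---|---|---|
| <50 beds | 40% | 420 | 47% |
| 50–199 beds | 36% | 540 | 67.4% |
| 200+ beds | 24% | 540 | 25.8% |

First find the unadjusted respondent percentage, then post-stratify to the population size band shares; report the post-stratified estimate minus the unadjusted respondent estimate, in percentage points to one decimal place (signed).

Without adjustment, the pooled respondent share is:
  (420/1500)×47 + (540/1500)×67.4 + (540/1500)×25.8 = 46.712%
Post-stratified estimate weights by population shares:
  0.4×47 + 0.36×67.4 + 0.24×25.8 = 49.256%
Difference = 49.256 − 46.712 = 2.544 pp.

+2.5 percentage points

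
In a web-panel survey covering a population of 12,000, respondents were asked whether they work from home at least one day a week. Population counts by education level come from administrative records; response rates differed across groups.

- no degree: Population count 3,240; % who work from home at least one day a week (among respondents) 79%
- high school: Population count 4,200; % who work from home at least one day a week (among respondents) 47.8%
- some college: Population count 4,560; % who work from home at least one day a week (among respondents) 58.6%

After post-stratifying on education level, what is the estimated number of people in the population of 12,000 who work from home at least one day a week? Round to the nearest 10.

Estimated count per cell = population count × respondent percentage:
  no degree: 3,240 × 79% = 2559.6
  high school: 4,200 × 47.8% = 2007.6
  some college: 4,560 × 58.6% = 2672.16
Estimated total = 7239.36 → 7,240.

7,240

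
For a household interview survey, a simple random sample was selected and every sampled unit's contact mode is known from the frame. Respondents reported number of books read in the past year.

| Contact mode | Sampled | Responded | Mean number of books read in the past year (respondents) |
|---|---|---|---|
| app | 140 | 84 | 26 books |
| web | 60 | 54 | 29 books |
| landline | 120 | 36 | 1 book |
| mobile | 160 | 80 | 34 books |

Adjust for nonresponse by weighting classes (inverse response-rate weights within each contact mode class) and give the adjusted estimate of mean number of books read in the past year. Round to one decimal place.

Class response rates: app 84/140 = 60%, web 54/60 = 90%, landline 36/120 = 30%, mobile 80/160 = 50%.
Inverse-response-rate weighting restores each class to its sampled count, so class totals weight by n_sampled:
  app: 140 × 26 = 3640
  web: 60 × 29 = 1740
  landline: 120 × 1 = 120
  mobile: 160 × 34 = 5440
Adjusted estimate = 10,940 / 480 = 22.7917 → 22.8.

22.8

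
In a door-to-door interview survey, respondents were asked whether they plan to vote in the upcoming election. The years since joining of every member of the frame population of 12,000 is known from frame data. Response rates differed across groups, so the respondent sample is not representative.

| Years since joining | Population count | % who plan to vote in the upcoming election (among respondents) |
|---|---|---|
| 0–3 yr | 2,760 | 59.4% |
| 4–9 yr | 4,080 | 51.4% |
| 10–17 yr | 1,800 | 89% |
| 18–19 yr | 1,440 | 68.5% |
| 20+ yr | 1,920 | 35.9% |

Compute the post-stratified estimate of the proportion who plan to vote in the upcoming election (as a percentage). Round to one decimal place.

Post-stratification weights by population share, not respondent share:
  0–3 yr: (2,760/12,000) × 59.4 = 13.662
  4–9 yr: (4,080/12,000) × 51.4 = 17.476
  10–17 yr: (1,800/12,000) × 89 = 13.35
  18–19 yr: (1,440/12,000) × 68.5 = 8.22
  20+ yr: (1,920/12,000) × 35.9 = 5.744
Post-stratified estimate = 58.452 → 58.5%.

58.5%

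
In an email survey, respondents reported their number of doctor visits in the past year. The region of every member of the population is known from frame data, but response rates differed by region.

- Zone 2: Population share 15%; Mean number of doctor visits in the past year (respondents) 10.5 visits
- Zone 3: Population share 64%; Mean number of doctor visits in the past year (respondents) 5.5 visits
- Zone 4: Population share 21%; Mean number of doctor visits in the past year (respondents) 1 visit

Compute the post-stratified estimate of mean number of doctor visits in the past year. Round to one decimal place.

5.3

Each cell contributes population-share × respondent value:
  Zone 2: 0.15 × 10.5 = 1.575
  Zone 3: 0.64 × 5.5 = 3.52
  Zone 4: 0.21 × 1 = 0.21
Post-stratified estimate = 5.305 → 5.3.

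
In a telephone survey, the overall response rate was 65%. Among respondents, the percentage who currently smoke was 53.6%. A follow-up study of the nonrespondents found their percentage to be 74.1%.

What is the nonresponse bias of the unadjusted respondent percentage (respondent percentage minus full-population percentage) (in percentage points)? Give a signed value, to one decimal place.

-7.2 percentage points

Nonresponse fraction = 1 − 0.65 = 0.35.
Bias = (nonresponse fraction) × (respondent percentage − nonrespondent percentage)
     = 0.35 × (53.6 − 74.1) = 0.35 × -20.5 = -7.175.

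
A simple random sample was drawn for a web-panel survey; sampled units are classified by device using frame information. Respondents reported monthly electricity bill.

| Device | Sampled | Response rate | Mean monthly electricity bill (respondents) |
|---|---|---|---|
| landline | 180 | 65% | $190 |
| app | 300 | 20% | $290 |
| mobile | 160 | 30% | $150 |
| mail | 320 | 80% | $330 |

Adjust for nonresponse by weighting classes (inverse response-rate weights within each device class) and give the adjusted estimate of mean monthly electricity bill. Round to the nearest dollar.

$261

Inverse-response-rate weighting restores each class to its sampled count, so class totals weight by n_sampled:
  landline: 180 × 190 = 34,200
  app: 300 × 290 = 87,000
  mobile: 160 × 150 = 24,000
  mail: 320 × 330 = 105,600
Adjusted estimate = 250,800 / 960 = 261.25 → $261.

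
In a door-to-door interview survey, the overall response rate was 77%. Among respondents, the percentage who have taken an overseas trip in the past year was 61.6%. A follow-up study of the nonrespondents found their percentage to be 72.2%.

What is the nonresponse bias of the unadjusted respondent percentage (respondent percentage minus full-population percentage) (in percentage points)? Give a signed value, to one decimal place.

-2.4 percentage points

Nonresponse fraction = 1 − 0.77 = 0.23.
Bias = (nonresponse fraction) × (respondent percentage − nonrespondent percentage)
     = 0.23 × (61.6 − 72.2) = 0.23 × -10.6 = -2.438.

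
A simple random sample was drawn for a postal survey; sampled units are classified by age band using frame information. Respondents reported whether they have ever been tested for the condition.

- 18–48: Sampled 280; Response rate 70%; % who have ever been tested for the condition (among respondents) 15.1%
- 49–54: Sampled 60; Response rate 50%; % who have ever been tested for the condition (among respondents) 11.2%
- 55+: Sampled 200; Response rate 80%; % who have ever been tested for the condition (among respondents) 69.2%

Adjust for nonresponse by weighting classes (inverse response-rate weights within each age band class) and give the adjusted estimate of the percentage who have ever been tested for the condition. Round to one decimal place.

34.7%

Inverse-response-rate weighting restores each class to its sampled count, so class totals weight by n_sampled:
  18–48: 280 × 15.1 = 4228
  49–54: 60 × 11.2 = 672
  55+: 200 × 69.2 = 13,840
Adjusted estimate = 18,740 / 540 = 34.7037 → 34.7%.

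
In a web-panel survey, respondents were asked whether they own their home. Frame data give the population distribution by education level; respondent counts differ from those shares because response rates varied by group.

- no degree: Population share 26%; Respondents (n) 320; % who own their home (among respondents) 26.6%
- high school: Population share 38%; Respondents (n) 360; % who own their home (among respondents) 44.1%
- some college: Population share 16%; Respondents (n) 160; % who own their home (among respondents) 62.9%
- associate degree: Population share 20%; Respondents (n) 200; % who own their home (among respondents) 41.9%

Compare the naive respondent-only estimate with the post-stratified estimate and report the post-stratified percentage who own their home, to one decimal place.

42.1%

Unadjusted (pooled respondent) estimate weights by respondent counts:
  (320/1040)×26.6 + (360/1040)×44.1 + (160/1040)×62.9 + (200/1040)×41.9 = 41.1846%
Post-stratifying to population shares instead:
  0.26×26.6 + 0.38×44.1 + 0.16×62.9 + 0.2×41.9 = 42.118%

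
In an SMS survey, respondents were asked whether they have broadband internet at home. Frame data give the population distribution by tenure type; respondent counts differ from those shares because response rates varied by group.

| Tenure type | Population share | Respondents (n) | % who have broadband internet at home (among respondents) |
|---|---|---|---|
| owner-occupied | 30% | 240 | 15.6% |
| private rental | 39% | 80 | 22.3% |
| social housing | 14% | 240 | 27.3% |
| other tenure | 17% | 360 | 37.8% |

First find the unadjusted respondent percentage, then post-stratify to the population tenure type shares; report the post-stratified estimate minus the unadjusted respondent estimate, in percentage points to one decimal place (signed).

Unadjusted (pooled respondent) estimate weights by respondent counts:
  (240/920)×15.6 + (80/920)×22.3 + (240/920)×27.3 + (360/920)×37.8 = 27.9217%
Reweighting by population tenure type shares:
  0.3×15.6 + 0.39×22.3 + 0.14×27.3 + 0.17×37.8 = 23.625%
Difference = 23.625 − 27.9217 = -4.2967 pp.

-4.3 percentage points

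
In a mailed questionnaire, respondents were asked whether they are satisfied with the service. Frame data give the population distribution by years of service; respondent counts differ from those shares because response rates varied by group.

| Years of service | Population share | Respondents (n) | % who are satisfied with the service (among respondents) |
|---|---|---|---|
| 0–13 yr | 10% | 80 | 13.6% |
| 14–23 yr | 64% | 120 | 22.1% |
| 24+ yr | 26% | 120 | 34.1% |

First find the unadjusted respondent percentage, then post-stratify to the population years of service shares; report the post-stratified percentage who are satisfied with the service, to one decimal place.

Naive respondent-only estimate (weights = respondent counts):
  (80/320)×13.6 + (120/320)×22.1 + (120/320)×34.1 = 24.475%
Post-stratified estimate weights by population shares:
  0.1×13.6 + 0.64×22.1 + 0.26×34.1 = 24.37%

24.4%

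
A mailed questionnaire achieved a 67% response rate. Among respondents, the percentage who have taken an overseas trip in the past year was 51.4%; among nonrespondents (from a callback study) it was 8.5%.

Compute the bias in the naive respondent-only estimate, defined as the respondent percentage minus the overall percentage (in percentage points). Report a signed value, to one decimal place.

Nonresponse fraction = 1 − 0.67 = 0.33.
Bias = (nonresponse fraction) × (respondent percentage − nonrespondent percentage)
     = 0.33 × (51.4 − 8.5) = 0.33 × 42.9 = 14.157.

+14.2 percentage points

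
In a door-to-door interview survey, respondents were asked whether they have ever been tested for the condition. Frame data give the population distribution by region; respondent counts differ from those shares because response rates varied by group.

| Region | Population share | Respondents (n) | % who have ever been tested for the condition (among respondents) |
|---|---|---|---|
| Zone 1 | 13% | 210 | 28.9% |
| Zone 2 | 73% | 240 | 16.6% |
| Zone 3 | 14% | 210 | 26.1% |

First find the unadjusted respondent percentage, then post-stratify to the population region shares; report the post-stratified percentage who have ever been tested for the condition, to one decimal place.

Naive respondent-only estimate (weights = respondent counts):
  (210/660)×28.9 + (240/660)×16.6 + (210/660)×26.1 = 23.5364%
Post-stratifying to population shares instead:
  0.13×28.9 + 0.73×16.6 + 0.14×26.1 = 19.529%

19.5%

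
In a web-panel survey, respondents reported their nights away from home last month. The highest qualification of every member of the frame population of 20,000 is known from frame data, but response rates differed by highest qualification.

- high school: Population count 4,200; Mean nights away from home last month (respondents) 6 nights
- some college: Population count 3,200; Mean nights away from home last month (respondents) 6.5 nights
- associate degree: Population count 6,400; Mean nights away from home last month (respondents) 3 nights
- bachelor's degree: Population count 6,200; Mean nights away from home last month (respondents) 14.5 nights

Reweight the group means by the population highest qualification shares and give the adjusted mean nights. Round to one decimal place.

Weight each group's respondent value by its population share:
  high school: (4,200/20,000) × 6 = 1.26
  some college: (3,200/20,000) × 6.5 = 1.04
  associate degree: (6,400/20,000) × 3 = 0.96
  bachelor's degree: (6,200/20,000) × 14.5 = 4.495
Post-stratified estimate = 7.755 → 7.8.

7.8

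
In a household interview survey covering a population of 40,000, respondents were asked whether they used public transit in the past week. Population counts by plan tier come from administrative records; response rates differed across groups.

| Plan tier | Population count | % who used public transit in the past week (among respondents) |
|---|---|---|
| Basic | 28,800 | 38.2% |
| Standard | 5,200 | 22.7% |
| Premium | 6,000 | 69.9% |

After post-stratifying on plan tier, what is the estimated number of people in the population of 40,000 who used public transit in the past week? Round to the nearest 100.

Apply each group's respondent rate to its population count:
  Basic: 28,800 × 38.2% = 11001.6
  Standard: 5,200 × 22.7% = 1180.4
  Premium: 6,000 × 69.9% = 4194
Estimated total = 16,376 → 16,400.

16,400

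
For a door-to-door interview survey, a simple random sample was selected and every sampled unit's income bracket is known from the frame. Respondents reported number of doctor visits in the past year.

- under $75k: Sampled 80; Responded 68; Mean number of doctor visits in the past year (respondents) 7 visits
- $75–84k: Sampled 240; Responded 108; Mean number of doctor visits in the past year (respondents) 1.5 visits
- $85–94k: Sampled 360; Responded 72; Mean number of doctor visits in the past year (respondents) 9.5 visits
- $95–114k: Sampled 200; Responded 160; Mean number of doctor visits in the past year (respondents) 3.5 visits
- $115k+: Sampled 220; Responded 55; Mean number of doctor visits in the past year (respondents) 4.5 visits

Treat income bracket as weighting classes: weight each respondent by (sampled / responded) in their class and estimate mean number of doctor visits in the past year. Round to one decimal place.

5.5

Response rates by class: under $75k 68/80 = 85%, $75–84k 108/240 = 45%, $85–94k 72/360 = 20%, $95–114k 160/200 = 80%, $115k+ 55/220 = 25%.
Weighting each respondent by the inverse class response rate inflates each class back to its sampled size, so the class weight is n_sampled:
  under $75k: 80 × 7 = 560
  $75–84k: 240 × 1.5 = 360
  $85–94k: 360 × 9.5 = 3420
  $95–114k: 200 × 3.5 = 700
  $115k+: 220 × 4.5 = 990
Adjusted estimate = 6030 / 1,100 = 5.48182 → 5.5.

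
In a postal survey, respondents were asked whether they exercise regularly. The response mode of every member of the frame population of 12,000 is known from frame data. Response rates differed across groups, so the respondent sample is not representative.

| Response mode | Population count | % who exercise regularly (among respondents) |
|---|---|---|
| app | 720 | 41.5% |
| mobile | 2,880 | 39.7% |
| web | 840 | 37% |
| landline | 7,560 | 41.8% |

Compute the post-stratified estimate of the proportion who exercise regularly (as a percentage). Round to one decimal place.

Post-stratification weights by population share, not respondent share:
  app: (720/12,000) × 41.5 = 2.49
  mobile: (2,880/12,000) × 39.7 = 9.528
  web: (840/12,000) × 37 = 2.59
  landline: (7,560/12,000) × 41.8 = 26.334
Post-stratified estimate = 40.942 → 40.9%.

40.9%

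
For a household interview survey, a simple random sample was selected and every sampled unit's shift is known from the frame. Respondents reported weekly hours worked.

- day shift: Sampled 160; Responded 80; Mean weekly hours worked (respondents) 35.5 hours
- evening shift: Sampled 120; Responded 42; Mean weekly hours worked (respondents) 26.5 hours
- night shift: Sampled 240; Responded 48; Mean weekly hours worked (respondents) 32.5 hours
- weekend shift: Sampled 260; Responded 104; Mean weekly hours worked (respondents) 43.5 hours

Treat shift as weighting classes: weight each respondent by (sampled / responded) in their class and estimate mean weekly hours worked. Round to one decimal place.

Response rates by class: day shift 80/160 = 50%, evening shift 42/120 = 35%, night shift 48/240 = 20%, weekend shift 104/260 = 40%.
Inverse-response-rate weighting restores each class to its sampled count, so class totals weight by n_sampled:
  day shift: 160 × 35.5 = 5680
  evening shift: 120 × 26.5 = 3180
  night shift: 240 × 32.5 = 7800
  weekend shift: 260 × 43.5 = 11,310
Adjusted estimate = 27,970 / 780 = 35.859 → 35.9.

35.9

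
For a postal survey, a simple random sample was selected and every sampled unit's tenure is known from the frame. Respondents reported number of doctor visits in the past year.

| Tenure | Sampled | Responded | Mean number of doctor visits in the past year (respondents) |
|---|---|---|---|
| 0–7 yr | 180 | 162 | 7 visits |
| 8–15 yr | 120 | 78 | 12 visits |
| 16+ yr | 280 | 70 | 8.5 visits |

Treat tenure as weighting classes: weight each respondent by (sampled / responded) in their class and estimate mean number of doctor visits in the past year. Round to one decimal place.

Class response rates: 0–7 yr 162/180 = 90%, 8–15 yr 78/120 = 65%, 16+ yr 70/280 = 25%.
With weight = n_sampled/n_responded per class, the weighted class total is n_sampled:
  0–7 yr: 180 × 7 = 1260
  8–15 yr: 120 × 12 = 1440
  16+ yr: 280 × 8.5 = 2380
Adjusted estimate = 5080 / 580 = 8.75862 → 8.8.

8.8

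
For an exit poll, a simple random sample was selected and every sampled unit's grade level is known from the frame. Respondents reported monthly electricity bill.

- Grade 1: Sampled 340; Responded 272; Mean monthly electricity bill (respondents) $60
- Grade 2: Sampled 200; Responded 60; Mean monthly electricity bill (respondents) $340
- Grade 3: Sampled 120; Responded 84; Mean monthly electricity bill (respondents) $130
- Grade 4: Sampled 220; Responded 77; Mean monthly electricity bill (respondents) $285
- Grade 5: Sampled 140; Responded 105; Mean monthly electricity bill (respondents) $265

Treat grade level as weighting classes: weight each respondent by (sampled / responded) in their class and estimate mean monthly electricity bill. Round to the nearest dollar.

Response rates by class: Grade 1 272/340 = 80%, Grade 2 60/200 = 30%, Grade 3 84/120 = 70%, Grade 4 77/220 = 35%, Grade 5 105/140 = 75%.
With weight = n_sampled/n_responded per class, the weighted class total is n_sampled:
  Grade 1: 340 × 60 = 20,400
  Grade 2: 200 × 340 = 68,000
  Grade 3: 120 × 130 = 15,600
  Grade 4: 220 × 285 = 62,700
  Grade 5: 140 × 265 = 37,100
Adjusted estimate = 203,800 / 1,020 = 199.804 → $200.

$200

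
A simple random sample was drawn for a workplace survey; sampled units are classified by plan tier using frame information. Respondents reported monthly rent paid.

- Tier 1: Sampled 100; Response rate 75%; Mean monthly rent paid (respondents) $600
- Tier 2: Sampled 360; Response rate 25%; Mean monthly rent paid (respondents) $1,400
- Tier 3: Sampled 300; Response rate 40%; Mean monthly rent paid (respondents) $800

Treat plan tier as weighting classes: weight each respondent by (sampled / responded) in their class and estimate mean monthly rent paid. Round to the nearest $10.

$1,060

Each respondent's weight = sampled/responded in their class; summing within a class gives n_sampled, so:
  Tier 1: 100 × 600 = 60,000
  Tier 2: 360 × 1400 = 504,000
  Tier 3: 300 × 800 = 240,000
Adjusted estimate = 804,000 / 760 = 1057.89 → $1,060.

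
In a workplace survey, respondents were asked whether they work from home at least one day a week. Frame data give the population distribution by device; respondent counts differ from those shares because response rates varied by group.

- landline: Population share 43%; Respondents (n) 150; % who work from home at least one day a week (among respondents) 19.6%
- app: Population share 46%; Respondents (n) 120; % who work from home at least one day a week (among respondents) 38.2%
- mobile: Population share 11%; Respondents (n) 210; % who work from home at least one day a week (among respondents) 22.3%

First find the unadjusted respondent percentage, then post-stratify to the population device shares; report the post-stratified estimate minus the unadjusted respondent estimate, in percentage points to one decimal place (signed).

+3.0 percentage points

Naive respondent-only estimate (weights = respondent counts):
  (150/480)×19.6 + (120/480)×38.2 + (210/480)×22.3 = 25.4312%
Post-stratified estimate weights by population shares:
  0.43×19.6 + 0.46×38.2 + 0.11×22.3 = 28.453%
Difference = 28.453 − 25.4312 = 3.0218 pp.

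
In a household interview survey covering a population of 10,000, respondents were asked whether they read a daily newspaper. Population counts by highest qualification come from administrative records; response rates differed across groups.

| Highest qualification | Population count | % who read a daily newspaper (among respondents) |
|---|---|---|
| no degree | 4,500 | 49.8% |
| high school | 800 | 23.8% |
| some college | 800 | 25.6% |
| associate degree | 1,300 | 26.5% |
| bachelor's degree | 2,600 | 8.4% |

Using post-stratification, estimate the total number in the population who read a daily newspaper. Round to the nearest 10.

3,200

Apply each group's respondent rate to its population count:
  no degree: 4,500 × 49.8% = 2241
  high school: 800 × 23.8% = 190.4
  some college: 800 × 25.6% = 204.8
  associate degree: 1,300 × 26.5% = 344.5
  bachelor's degree: 2,600 × 8.4% = 218.4
Estimated total = 3199.1 → 3,200.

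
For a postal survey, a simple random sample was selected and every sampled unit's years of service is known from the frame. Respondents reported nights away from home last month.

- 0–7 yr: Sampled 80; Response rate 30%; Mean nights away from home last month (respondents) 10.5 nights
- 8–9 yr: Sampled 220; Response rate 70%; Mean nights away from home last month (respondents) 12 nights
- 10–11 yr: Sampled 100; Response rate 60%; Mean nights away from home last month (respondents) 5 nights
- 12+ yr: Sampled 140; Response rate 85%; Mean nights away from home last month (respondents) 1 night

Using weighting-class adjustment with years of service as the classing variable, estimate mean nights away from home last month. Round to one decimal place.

7.6

With weight = n_sampled/n_responded per class, the weighted class total is n_sampled:
  0–7 yr: 80 × 10.5 = 840
  8–9 yr: 220 × 12 = 2640
  10–11 yr: 100 × 5 = 500
  12+ yr: 140 × 1 = 140
Adjusted estimate = 4120 / 540 = 7.62963 → 7.6.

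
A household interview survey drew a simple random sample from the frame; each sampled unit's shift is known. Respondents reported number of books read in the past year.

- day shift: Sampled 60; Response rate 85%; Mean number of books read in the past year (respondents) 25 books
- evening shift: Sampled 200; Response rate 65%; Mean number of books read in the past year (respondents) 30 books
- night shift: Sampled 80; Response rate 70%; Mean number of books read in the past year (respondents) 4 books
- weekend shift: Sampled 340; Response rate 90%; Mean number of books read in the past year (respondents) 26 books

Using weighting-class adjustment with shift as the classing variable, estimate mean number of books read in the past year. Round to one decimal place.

24.5

Weighting each respondent by the inverse class response rate inflates each class back to its sampled size, so the class weight is n_sampled:
  day shift: 60 × 25 = 1500
  evening shift: 200 × 30 = 6000
  night shift: 80 × 4 = 320
  weekend shift: 340 × 26 = 8840
Adjusted estimate = 16,660 / 680 = 24.5 → 24.5.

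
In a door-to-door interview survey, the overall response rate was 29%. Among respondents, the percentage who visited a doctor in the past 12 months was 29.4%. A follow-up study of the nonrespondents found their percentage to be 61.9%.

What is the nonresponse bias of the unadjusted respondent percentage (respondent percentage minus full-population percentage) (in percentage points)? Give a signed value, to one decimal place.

Nonresponse fraction = 1 − 0.29 = 0.71.
Bias = (nonresponse fraction) × (respondent percentage − nonrespondent percentage)
     = 0.71 × (29.4 − 61.9) = 0.71 × -32.5 = -23.075.

-23.1 percentage points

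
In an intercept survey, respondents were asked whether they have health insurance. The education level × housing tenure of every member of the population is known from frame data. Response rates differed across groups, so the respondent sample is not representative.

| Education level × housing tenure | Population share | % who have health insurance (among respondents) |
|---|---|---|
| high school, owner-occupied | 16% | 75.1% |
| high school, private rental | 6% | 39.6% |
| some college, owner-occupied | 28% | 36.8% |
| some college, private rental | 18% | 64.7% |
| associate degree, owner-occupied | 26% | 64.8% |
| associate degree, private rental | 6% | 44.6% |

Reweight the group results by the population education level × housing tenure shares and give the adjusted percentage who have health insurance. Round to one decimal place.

Weight each group's respondent value by its population share:
  high school, owner-occupied: 0.16 × 75.1 = 12.016
  high school, private rental: 0.06 × 39.6 = 2.376
  some college, owner-occupied: 0.28 × 36.8 = 10.304
  some college, private rental: 0.18 × 64.7 = 11.646
  associate degree, owner-occupied: 0.26 × 64.8 = 16.848
  associate degree, private rental: 0.06 × 44.6 = 2.676
Post-stratified estimate = 55.866 → 55.9%.

55.9%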